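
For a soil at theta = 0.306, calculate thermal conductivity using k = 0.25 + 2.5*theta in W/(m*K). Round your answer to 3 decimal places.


Step 1: k = 0.25 + 2.5 * theta
Step 2: k = 0.25 + 2.5 * 0.306
Step 3: k = 0.25 + 0.765
Step 4: k = 1.015 W/(m*K)

1.015


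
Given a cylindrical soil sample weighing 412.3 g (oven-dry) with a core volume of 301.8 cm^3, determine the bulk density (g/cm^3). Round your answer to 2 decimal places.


Step 1: Identify the formula: BD = dry mass / volume
Step 2: Substitute values: BD = 412.3 / 301.8
Step 3: BD = 1.37 g/cm^3

1.37


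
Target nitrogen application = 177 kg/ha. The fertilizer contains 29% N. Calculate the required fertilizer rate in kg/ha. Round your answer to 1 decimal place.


Step 1: Fertilizer rate = target N / (N content / 100)
Step 2: Rate = 177 / (29 / 100)
Step 3: Rate = 177 / 0.29
Step 4: Rate = 610.3 kg/ha

610.3


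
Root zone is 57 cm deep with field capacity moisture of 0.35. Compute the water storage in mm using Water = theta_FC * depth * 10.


Step 1: Water (mm) = theta_FC * depth (cm) * 10
Step 2: Water = 0.35 * 57 * 10
Step 3: Water = 199.5 mm

199.5


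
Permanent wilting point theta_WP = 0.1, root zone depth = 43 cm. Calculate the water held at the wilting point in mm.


Step 1: Water (mm) = theta_WP * depth * 10
Step 2: Water = 0.1 * 43 * 10
Step 3: Water = 43.0 mm

43.0


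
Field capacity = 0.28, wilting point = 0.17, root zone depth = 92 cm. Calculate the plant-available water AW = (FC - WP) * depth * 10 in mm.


Step 1: Available water = (FC - WP) * depth * 10
Step 2: AW = (0.28 - 0.17) * 92 * 10
Step 3: AW = 0.11 * 92 * 10
Step 4: AW = 101.2 mm

101.2


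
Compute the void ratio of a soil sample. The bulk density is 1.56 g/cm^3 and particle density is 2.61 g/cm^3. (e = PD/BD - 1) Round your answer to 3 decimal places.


Step 1: e = PD / BD - 1
Step 2: e = 2.61 / 1.56 - 1
Step 3: e = 1.67308 - 1
Step 4: e = 0.673

0.673


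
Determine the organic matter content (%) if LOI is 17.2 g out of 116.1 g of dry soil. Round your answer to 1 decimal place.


Step 1: OM% = 100 * LOI / sample mass
Step 2: OM = 100 * 17.2 / 116.1
Step 3: OM = 14.8%

14.8


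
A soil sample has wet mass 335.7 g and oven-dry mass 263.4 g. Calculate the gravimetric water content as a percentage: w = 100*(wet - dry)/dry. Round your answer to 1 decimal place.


Step 1: Water mass = wet - dry = 335.7 - 263.4 = 72.3 g
Step 2: w = 100 * water mass / dry mass
Step 3: w = 100 * 72.3 / 263.4 = 27.4%

27.4


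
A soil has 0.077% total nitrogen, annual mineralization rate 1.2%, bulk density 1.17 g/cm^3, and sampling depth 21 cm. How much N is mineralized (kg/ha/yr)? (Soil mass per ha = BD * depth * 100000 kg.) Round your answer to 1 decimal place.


Step 1: Soil mass per ha = BD * depth * 100000 = 1.17 * 21 * 100000 = 2457000 kg
Step 2: Total N pool = soil mass * N%/100 = 2457000 * 0.077/100 = 1891.89 kg/ha
Step 3: N mineralized = N pool * rate%/100 = 1891.89 * 1.2/100 = 22.7 kg/ha/yr

22.7


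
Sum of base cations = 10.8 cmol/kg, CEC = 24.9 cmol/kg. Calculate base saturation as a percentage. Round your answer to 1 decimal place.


Step 1: BS = 100 * (sum of bases) / CEC
Step 2: BS = 100 * 10.8 / 24.9
Step 3: BS = 43.4%

43.4


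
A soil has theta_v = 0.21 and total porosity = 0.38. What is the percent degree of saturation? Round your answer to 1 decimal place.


Step 1: S = 100 * theta_v / n
Step 2: S = 100 * 0.21 / 0.38
Step 3: S = 55.3%

55.3


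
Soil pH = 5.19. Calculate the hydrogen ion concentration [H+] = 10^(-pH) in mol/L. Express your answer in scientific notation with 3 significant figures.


Step 1: [H+] = 10^(-pH)
Step 2: [H+] = 10^(-5.19)
Step 3: [H+] = 6.46e-06 mol/L

6.46e-06


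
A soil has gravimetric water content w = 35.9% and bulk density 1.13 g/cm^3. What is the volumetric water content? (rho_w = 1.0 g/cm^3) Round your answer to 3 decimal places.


Step 1: theta = (w / 100) * BD / rho_w
Step 2: theta = (35.9 / 100) * 1.13 / 1.0
Step 3: theta = 0.359 * 1.13
Step 4: theta = 0.406

0.406


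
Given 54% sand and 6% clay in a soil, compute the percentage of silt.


Step 1: sand + silt + clay = 100%
Step 2: silt = 100 - sand - clay
Step 3: silt = 100 - 54 - 6
Step 4: silt = 40%

40


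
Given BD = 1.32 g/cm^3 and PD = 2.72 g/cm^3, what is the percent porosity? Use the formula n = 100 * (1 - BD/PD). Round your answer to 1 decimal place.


Step 1: Formula: n = 100 * (1 - BD / PD)
Step 2: n = 100 * (1 - 1.32 / 2.72)
Step 3: n = 100 * (1 - 0.48529)
Step 4: n = 51.5%

51.5


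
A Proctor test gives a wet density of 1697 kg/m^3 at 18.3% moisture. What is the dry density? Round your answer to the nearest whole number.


Step 1: Dry density = wet density / (1 + w/100)
Step 2: Dry density = 1697 / (1 + 18.3/100)
Step 3: Dry density = 1697 / 1.183
Step 4: Dry density = 1434 kg/m^3

1434


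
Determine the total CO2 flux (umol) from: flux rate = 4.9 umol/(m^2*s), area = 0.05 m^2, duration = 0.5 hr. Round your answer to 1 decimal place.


Step 1: Convert time to seconds: 0.5 hr * 3600 = 1800.0 s
Step 2: Total = flux * area * time_s
Step 3: Total = 4.9 * 0.05 * 1800.0
Step 4: Total = 441.0 umol

441.0


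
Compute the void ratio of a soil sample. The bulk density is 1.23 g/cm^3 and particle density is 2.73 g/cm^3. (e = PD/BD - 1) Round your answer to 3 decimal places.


Step 1: e = PD / BD - 1
Step 2: e = 2.73 / 1.23 - 1
Step 3: e = 2.21951 - 1
Step 4: e = 1.22

1.22


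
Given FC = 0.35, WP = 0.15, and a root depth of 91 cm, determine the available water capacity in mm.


Step 1: Available water = (FC - WP) * depth * 10
Step 2: AW = (0.35 - 0.15) * 91 * 10
Step 3: AW = 0.2 * 91 * 10
Step 4: AW = 182.0 mm

182.0


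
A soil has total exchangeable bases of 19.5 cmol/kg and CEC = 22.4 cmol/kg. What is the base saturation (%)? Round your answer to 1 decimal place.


Step 1: BS = 100 * (sum of bases) / CEC
Step 2: BS = 100 * 19.5 / 22.4
Step 3: BS = 87.1%

87.1


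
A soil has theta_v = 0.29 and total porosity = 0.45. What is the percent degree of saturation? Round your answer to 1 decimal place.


Step 1: S = 100 * theta_v / n
Step 2: S = 100 * 0.29 / 0.45
Step 3: S = 64.4%

64.4


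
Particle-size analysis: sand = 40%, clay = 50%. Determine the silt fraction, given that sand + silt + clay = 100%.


Step 1: sand + silt + clay = 100%
Step 2: silt = 100 - sand - clay
Step 3: silt = 100 - 40 - 50
Step 4: silt = 10%

10


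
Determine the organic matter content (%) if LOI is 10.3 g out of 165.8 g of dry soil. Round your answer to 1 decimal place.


Step 1: OM% = 100 * LOI / sample mass
Step 2: OM = 100 * 10.3 / 165.8
Step 3: OM = 6.2%

6.2


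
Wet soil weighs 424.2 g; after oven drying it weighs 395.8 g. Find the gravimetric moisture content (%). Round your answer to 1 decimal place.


Step 1: Water mass = wet - dry = 424.2 - 395.8 = 28.4 g
Step 2: w = 100 * water mass / dry mass
Step 3: w = 100 * 28.4 / 395.8 = 7.2%

7.2


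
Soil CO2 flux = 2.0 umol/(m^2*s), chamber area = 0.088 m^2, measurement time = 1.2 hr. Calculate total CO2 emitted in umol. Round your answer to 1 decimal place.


Step 1: Convert time to seconds: 1.2 hr * 3600 = 4320.0 s
Step 2: Total = flux * area * time_s
Step 3: Total = 2.0 * 0.088 * 4320.0
Step 4: Total = 760.3 umol

760.3


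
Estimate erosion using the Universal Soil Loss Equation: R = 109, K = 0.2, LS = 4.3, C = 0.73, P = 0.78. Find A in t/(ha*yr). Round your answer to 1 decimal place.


Step 1: A = R * K * LS * C * P
Step 2: R * K = 109 * 0.2 = 21.8
Step 3: (R*K) * LS = 21.8 * 4.3 = 93.74
Step 4: * C * P = 93.74 * 0.73 * 0.78 = 53.4
Step 5: A = 53.4 t/(ha*yr)

53.4


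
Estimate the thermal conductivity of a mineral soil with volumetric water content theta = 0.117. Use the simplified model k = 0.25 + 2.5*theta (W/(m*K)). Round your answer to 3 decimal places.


Step 1: k = 0.25 + 2.5 * theta
Step 2: k = 0.25 + 2.5 * 0.117
Step 3: k = 0.25 + 0.293
Step 4: k = 0.543 W/(m*K)

0.543


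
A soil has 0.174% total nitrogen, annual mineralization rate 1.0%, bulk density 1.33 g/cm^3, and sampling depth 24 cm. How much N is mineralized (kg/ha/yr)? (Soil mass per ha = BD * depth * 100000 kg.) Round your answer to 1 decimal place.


Step 1: Soil mass per ha = BD * depth * 100000 = 1.33 * 24 * 100000 = 3192000 kg
Step 2: Total N pool = soil mass * N%/100 = 3192000 * 0.174/100 = 5554.08 kg/ha
Step 3: N mineralized = N pool * rate%/100 = 5554.08 * 1.0/100 = 55.5 kg/ha/yr

55.5


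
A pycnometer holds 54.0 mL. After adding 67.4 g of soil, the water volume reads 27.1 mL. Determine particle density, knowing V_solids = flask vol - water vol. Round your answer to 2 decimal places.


Step 1: Volume of solids = flask volume - water volume with soil
Step 2: V_solids = 54.0 - 27.1 = 26.9 mL
Step 3: Particle density = mass / V_solids = 67.4 / 26.9 = 2.51 g/cm^3

2.51


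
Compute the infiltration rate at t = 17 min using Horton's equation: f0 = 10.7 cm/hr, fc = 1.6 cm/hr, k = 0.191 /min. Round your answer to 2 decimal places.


Step 1: f = fc + (f0 - fc) * exp(-k * t)
Step 2: exp(-0.191 * 17) = 0.038891
Step 3: f = 1.6 + (10.7 - 1.6) * 0.038891
Step 4: f = 1.6 + 9.1 * 0.038891
Step 5: f = 1.95 cm/hr

1.95


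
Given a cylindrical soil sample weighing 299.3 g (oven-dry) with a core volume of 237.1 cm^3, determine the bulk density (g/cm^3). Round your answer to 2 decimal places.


Step 1: Identify the formula: BD = dry mass / volume
Step 2: Substitute values: BD = 299.3 / 237.1
Step 3: BD = 1.26 g/cm^3

1.26


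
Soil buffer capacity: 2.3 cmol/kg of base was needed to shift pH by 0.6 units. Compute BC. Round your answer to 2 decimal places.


Step 1: BC = change in base / change in pH
Step 2: BC = 2.3 / 0.6
Step 3: BC = 3.83 cmol/(kg*pH unit)

3.83


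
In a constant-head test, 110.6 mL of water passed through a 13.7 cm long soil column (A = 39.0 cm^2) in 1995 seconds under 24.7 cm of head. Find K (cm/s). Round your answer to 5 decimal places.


Step 1: K = Q * L / (A * t * h)
Step 2: Numerator = 110.6 * 13.7 = 1515.22
Step 3: Denominator = 39.0 * 1995 * 24.7 = 1921783.5
Step 4: K = 1515.22 / 1921783.5 = 0.00079 cm/s

0.00079


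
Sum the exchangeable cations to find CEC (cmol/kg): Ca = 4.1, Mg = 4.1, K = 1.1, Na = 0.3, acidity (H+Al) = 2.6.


Step 1: CEC = Ca + Mg + K + Na + (H+Al)
Step 2: CEC = 4.1 + 4.1 + 1.1 + 0.3 + 2.6
Step 3: CEC = 12.2 cmol/kg

12.2


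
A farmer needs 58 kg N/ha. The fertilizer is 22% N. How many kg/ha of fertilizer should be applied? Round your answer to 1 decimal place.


Step 1: Fertilizer rate = target N / (N content / 100)
Step 2: Rate = 58 / (22 / 100)
Step 3: Rate = 58 / 0.22
Step 4: Rate = 263.6 kg/ha

263.6


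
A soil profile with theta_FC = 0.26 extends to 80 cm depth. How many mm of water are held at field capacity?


Step 1: Water (mm) = theta_FC * depth (cm) * 10
Step 2: Water = 0.26 * 80 * 10
Step 3: Water = 208.0 mm

208.0


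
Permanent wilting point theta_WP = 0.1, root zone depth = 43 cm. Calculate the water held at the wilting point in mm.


Step 1: Water (mm) = theta_WP * depth * 10
Step 2: Water = 0.1 * 43 * 10
Step 3: Water = 43.0 mm

43.0


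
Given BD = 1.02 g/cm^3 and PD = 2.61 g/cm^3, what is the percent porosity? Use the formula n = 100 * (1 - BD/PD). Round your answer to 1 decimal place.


Step 1: Formula: n = 100 * (1 - BD / PD)
Step 2: n = 100 * (1 - 1.02 / 2.61)
Step 3: n = 100 * (1 - 0.3908)
Step 4: n = 60.9%

60.9


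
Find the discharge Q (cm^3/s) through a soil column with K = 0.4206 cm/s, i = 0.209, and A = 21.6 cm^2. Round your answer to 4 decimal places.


Step 1: Apply Darcy's law: Q = K * i * A
Step 2: Q = 0.4206 * 0.209 * 21.6
Step 3: Q = 1.8988 cm^3/s

1.8988


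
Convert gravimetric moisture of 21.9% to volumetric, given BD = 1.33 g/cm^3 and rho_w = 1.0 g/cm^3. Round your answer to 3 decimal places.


Step 1: theta = (w / 100) * BD / rho_w
Step 2: theta = (21.9 / 100) * 1.33 / 1.0
Step 3: theta = 0.219 * 1.33
Step 4: theta = 0.291

0.291


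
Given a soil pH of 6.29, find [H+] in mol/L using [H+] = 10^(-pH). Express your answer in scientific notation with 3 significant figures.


Step 1: [H+] = 10^(-pH)
Step 2: [H+] = 10^(-6.29)
Step 3: [H+] = 5.13e-07 mol/L

5.13e-07


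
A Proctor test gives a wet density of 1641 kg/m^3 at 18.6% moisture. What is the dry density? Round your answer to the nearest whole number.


Step 1: Dry density = wet density / (1 + w/100)
Step 2: Dry density = 1641 / (1 + 18.6/100)
Step 3: Dry density = 1641 / 1.186
Step 4: Dry density = 1384 kg/m^3

1384


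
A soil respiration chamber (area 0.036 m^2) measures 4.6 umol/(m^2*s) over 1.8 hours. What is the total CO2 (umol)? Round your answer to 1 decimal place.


Step 1: Convert time to seconds: 1.8 hr * 3600 = 6480.0 s
Step 2: Total = flux * area * time_s
Step 3: Total = 4.6 * 0.036 * 6480.0
Step 4: Total = 1073.1 umol

1073.1


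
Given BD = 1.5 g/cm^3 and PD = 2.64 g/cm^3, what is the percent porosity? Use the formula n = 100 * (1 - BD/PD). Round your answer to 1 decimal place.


Step 1: Formula: n = 100 * (1 - BD / PD)
Step 2: n = 100 * (1 - 1.5 / 2.64)
Step 3: n = 100 * (1 - 0.56818)
Step 4: n = 43.2%

43.2


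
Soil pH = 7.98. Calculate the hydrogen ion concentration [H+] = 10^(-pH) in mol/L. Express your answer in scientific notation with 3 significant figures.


Step 1: [H+] = 10^(-pH)
Step 2: [H+] = 10^(-7.98)
Step 3: [H+] = 1.05e-08 mol/L

1.05e-08


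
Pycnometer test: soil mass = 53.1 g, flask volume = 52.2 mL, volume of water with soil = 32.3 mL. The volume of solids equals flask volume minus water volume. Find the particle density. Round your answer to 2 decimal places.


Step 1: Volume of solids = flask volume - water volume with soil
Step 2: V_solids = 52.2 - 32.3 = 19.9 mL
Step 3: Particle density = mass / V_solids = 53.1 / 19.9 = 2.67 g/cm^3

2.67


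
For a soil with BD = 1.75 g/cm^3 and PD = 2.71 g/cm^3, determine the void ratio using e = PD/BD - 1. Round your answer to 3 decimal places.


Step 1: e = PD / BD - 1
Step 2: e = 2.71 / 1.75 - 1
Step 3: e = 1.54857 - 1
Step 4: e = 0.549

0.549


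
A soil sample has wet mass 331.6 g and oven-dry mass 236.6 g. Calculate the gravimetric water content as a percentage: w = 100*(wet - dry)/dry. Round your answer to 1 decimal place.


Step 1: Water mass = wet - dry = 331.6 - 236.6 = 95.0 g
Step 2: w = 100 * water mass / dry mass
Step 3: w = 100 * 95.0 / 236.6 = 40.2%

40.2


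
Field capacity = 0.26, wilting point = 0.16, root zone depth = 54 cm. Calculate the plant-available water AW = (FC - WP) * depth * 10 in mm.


Step 1: Available water = (FC - WP) * depth * 10
Step 2: AW = (0.26 - 0.16) * 54 * 10
Step 3: AW = 0.1 * 54 * 10
Step 4: AW = 54.0 mm

54.0


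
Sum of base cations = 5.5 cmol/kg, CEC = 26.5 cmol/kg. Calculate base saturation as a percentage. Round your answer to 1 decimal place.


Step 1: BS = 100 * (sum of bases) / CEC
Step 2: BS = 100 * 5.5 / 26.5
Step 3: BS = 20.8%

20.8


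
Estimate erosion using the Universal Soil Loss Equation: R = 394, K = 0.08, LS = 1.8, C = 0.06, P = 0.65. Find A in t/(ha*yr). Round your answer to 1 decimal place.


Step 1: A = R * K * LS * C * P
Step 2: R * K = 394 * 0.08 = 31.52
Step 3: (R*K) * LS = 31.52 * 1.8 = 56.736
Step 4: * C * P = 56.736 * 0.06 * 0.65 = 2.2
Step 5: A = 2.2 t/(ha*yr)

2.2


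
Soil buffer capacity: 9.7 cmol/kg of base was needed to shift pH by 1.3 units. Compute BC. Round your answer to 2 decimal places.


Step 1: BC = change in base / change in pH
Step 2: BC = 9.7 / 1.3
Step 3: BC = 7.46 cmol/(kg*pH unit)

7.46


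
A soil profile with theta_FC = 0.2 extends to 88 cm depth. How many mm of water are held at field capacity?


Step 1: Water (mm) = theta_FC * depth (cm) * 10
Step 2: Water = 0.2 * 88 * 10
Step 3: Water = 176.0 mm

176.0


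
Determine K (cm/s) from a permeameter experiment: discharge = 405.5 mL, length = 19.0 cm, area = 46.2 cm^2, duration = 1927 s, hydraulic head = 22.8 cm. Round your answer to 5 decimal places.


Step 1: K = Q * L / (A * t * h)
Step 2: Numerator = 405.5 * 19.0 = 7704.5
Step 3: Denominator = 46.2 * 1927 * 22.8 = 2029824.72
Step 4: K = 7704.5 / 2029824.72 = 0.0038 cm/s

0.0038


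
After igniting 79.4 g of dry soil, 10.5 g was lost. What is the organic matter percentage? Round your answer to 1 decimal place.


Step 1: OM% = 100 * LOI / sample mass
Step 2: OM = 100 * 10.5 / 79.4
Step 3: OM = 13.2%

13.2


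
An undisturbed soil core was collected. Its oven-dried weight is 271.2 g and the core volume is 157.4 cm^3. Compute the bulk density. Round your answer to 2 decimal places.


Step 1: Identify the formula: BD = dry mass / volume
Step 2: Substitute values: BD = 271.2 / 157.4
Step 3: BD = 1.72 g/cm^3

1.72


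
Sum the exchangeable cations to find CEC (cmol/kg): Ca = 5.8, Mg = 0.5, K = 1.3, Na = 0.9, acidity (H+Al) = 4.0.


Step 1: CEC = Ca + Mg + K + Na + (H+Al)
Step 2: CEC = 5.8 + 0.5 + 1.3 + 0.9 + 4.0
Step 3: CEC = 12.5 cmol/kg

12.5


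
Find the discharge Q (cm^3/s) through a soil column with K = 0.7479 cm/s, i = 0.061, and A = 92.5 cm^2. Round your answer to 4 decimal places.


Step 1: Apply Darcy's law: Q = K * i * A
Step 2: Q = 0.7479 * 0.061 * 92.5
Step 3: Q = 4.22 cm^3/s

4.22


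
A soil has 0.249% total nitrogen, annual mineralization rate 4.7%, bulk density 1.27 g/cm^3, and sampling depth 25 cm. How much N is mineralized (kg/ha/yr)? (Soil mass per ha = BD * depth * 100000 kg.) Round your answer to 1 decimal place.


Step 1: Soil mass per ha = BD * depth * 100000 = 1.27 * 25 * 100000 = 3175000 kg
Step 2: Total N pool = soil mass * N%/100 = 3175000 * 0.249/100 = 7905.75 kg/ha
Step 3: N mineralized = N pool * rate%/100 = 7905.75 * 4.7/100 = 371.6 kg/ha/yr

371.6


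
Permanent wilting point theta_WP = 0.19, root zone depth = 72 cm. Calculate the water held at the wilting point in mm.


Step 1: Water (mm) = theta_WP * depth * 10
Step 2: Water = 0.19 * 72 * 10
Step 3: Water = 136.8 mm

136.8


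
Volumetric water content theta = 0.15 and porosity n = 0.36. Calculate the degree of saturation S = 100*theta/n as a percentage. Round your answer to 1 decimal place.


Step 1: S = 100 * theta_v / n
Step 2: S = 100 * 0.15 / 0.36
Step 3: S = 41.7%

41.7


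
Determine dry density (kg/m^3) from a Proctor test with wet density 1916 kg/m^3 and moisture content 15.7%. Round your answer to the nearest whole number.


Step 1: Dry density = wet density / (1 + w/100)
Step 2: Dry density = 1916 / (1 + 15.7/100)
Step 3: Dry density = 1916 / 1.157
Step 4: Dry density = 1656 kg/m^3

1656


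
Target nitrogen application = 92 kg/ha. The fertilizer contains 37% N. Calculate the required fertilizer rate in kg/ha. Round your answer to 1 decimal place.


Step 1: Fertilizer rate = target N / (N content / 100)
Step 2: Rate = 92 / (37 / 100)
Step 3: Rate = 92 / 0.37
Step 4: Rate = 248.6 kg/ha

248.6


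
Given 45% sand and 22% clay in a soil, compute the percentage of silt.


Step 1: sand + silt + clay = 100%
Step 2: silt = 100 - sand - clay
Step 3: silt = 100 - 45 - 22
Step 4: silt = 33%

33


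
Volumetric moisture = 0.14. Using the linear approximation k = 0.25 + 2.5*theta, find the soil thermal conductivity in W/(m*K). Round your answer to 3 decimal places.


Step 1: k = 0.25 + 2.5 * theta
Step 2: k = 0.25 + 2.5 * 0.14
Step 3: k = 0.25 + 0.35
Step 4: k = 0.6 W/(m*K)

0.6


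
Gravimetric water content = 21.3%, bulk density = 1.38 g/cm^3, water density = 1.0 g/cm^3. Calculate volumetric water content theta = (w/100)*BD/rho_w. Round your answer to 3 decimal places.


Step 1: theta = (w / 100) * BD / rho_w
Step 2: theta = (21.3 / 100) * 1.38 / 1.0
Step 3: theta = 0.213 * 1.38
Step 4: theta = 0.294

0.294


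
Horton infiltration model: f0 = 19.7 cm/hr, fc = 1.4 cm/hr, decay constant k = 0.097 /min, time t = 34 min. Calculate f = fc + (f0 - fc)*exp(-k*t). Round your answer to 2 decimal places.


Step 1: f = fc + (f0 - fc) * exp(-k * t)
Step 2: exp(-0.097 * 34) = 0.036957
Step 3: f = 1.4 + (19.7 - 1.4) * 0.036957
Step 4: f = 1.4 + 18.3 * 0.036957
Step 5: f = 2.08 cm/hr

2.08


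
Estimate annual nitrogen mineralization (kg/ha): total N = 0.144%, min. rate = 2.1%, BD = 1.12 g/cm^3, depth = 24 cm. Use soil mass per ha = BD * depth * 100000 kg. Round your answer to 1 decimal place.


Step 1: Soil mass per ha = BD * depth * 100000 = 1.12 * 24 * 100000 = 2688000 kg
Step 2: Total N pool = soil mass * N%/100 = 2688000 * 0.144/100 = 3870.72 kg/ha
Step 3: N mineralized = N pool * rate%/100 = 3870.72 * 2.1/100 = 81.3 kg/ha/yr

81.3


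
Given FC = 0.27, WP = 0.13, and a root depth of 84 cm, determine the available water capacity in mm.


Step 1: Available water = (FC - WP) * depth * 10
Step 2: AW = (0.27 - 0.13) * 84 * 10
Step 3: AW = 0.14 * 84 * 10
Step 4: AW = 117.6 mm

117.6


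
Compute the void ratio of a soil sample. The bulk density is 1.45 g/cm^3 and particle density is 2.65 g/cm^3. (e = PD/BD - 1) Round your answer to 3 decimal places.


Step 1: e = PD / BD - 1
Step 2: e = 2.65 / 1.45 - 1
Step 3: e = 1.82759 - 1
Step 4: e = 0.828

0.828


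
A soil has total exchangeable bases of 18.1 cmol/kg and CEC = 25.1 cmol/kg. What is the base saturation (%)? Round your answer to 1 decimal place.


Step 1: BS = 100 * (sum of bases) / CEC
Step 2: BS = 100 * 18.1 / 25.1
Step 3: BS = 72.1%

72.1


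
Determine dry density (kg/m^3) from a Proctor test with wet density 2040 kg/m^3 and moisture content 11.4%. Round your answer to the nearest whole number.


Step 1: Dry density = wet density / (1 + w/100)
Step 2: Dry density = 2040 / (1 + 11.4/100)
Step 3: Dry density = 2040 / 1.114
Step 4: Dry density = 1831 kg/m^3

1831


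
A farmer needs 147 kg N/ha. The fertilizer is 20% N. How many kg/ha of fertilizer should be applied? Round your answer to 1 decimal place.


Step 1: Fertilizer rate = target N / (N content / 100)
Step 2: Rate = 147 / (20 / 100)
Step 3: Rate = 147 / 0.2
Step 4: Rate = 735.0 kg/ha

735.0


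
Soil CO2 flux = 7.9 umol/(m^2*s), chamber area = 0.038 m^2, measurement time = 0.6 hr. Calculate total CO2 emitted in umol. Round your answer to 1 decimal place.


Step 1: Convert time to seconds: 0.6 hr * 3600 = 2160.0 s
Step 2: Total = flux * area * time_s
Step 3: Total = 7.9 * 0.038 * 2160.0
Step 4: Total = 648.4 umol

648.4


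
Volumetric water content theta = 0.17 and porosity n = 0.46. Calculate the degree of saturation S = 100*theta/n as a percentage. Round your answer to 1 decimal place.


Step 1: S = 100 * theta_v / n
Step 2: S = 100 * 0.17 / 0.46
Step 3: S = 37.0%

37.0


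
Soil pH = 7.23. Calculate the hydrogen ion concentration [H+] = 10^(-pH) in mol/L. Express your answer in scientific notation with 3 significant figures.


Step 1: [H+] = 10^(-pH)
Step 2: [H+] = 10^(-7.23)
Step 3: [H+] = 5.89e-08 mol/L

5.89e-08


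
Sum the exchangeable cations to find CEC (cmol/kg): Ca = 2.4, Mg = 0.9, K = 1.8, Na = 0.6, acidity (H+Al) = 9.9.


Step 1: CEC = Ca + Mg + K + Na + (H+Al)
Step 2: CEC = 2.4 + 0.9 + 1.8 + 0.6 + 9.9
Step 3: CEC = 15.6 cmol/kg

15.6


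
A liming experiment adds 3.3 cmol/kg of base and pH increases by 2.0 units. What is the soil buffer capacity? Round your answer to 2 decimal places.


Step 1: BC = change in base / change in pH
Step 2: BC = 3.3 / 2.0
Step 3: BC = 1.65 cmol/(kg*pH unit)

1.65


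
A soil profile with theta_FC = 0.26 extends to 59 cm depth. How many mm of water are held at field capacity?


Step 1: Water (mm) = theta_FC * depth (cm) * 10
Step 2: Water = 0.26 * 59 * 10
Step 3: Water = 153.4 mm

153.4


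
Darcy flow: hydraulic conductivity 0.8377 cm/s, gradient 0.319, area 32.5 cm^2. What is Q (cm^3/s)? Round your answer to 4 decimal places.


Step 1: Apply Darcy's law: Q = K * i * A
Step 2: Q = 0.8377 * 0.319 * 32.5
Step 3: Q = 8.6849 cm^3/s

8.6849


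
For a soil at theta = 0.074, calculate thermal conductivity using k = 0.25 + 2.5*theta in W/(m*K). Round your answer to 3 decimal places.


Step 1: k = 0.25 + 2.5 * theta
Step 2: k = 0.25 + 2.5 * 0.074
Step 3: k = 0.25 + 0.185
Step 4: k = 0.435 W/(m*K)

0.435


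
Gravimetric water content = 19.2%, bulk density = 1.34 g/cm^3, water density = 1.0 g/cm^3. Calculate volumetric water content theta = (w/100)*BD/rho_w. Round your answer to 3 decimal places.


Step 1: theta = (w / 100) * BD / rho_w
Step 2: theta = (19.2 / 100) * 1.34 / 1.0
Step 3: theta = 0.192 * 1.34
Step 4: theta = 0.257

0.257


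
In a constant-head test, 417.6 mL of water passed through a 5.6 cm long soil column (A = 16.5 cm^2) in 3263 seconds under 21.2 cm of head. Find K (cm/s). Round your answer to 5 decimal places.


Step 1: K = Q * L / (A * t * h)
Step 2: Numerator = 417.6 * 5.6 = 2338.56
Step 3: Denominator = 16.5 * 3263 * 21.2 = 1141397.4
Step 4: K = 2338.56 / 1141397.4 = 0.00205 cm/s

0.00205


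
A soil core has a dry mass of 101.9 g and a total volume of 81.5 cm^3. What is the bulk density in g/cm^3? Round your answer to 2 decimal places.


Step 1: Identify the formula: BD = dry mass / volume
Step 2: Substitute values: BD = 101.9 / 81.5
Step 3: BD = 1.25 g/cm^3

1.25


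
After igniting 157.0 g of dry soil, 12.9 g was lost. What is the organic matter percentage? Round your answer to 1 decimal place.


Step 1: OM% = 100 * LOI / sample mass
Step 2: OM = 100 * 12.9 / 157.0
Step 3: OM = 8.2%

8.2


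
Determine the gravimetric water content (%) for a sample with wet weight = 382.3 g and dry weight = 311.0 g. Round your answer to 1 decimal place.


Step 1: Water mass = wet - dry = 382.3 - 311.0 = 71.3 g
Step 2: w = 100 * water mass / dry mass
Step 3: w = 100 * 71.3 / 311.0 = 22.9%

22.9


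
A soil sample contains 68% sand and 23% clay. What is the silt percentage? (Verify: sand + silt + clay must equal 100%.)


Step 1: sand + silt + clay = 100%
Step 2: silt = 100 - sand - clay
Step 3: silt = 100 - 68 - 23
Step 4: silt = 9%

9


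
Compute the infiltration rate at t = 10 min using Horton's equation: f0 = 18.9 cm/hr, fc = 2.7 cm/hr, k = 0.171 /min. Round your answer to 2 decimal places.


Step 1: f = fc + (f0 - fc) * exp(-k * t)
Step 2: exp(-0.171 * 10) = 0.180866
Step 3: f = 2.7 + (18.9 - 2.7) * 0.180866
Step 4: f = 2.7 + 16.2 * 0.180866
Step 5: f = 5.63 cm/hr

5.63


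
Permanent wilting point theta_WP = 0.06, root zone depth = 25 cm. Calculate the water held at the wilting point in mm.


Step 1: Water (mm) = theta_WP * depth * 10
Step 2: Water = 0.06 * 25 * 10
Step 3: Water = 15.0 mm

15.0


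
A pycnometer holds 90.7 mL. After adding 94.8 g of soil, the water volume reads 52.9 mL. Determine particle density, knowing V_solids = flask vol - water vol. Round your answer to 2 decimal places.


Step 1: Volume of solids = flask volume - water volume with soil
Step 2: V_solids = 90.7 - 52.9 = 37.8 mL
Step 3: Particle density = mass / V_solids = 94.8 / 37.8 = 2.51 g/cm^3

2.51


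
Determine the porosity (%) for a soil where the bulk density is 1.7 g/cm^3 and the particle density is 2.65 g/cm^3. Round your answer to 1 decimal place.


Step 1: Formula: n = 100 * (1 - BD / PD)
Step 2: n = 100 * (1 - 1.7 / 2.65)
Step 3: n = 100 * (1 - 0.64151)
Step 4: n = 35.8%

35.8


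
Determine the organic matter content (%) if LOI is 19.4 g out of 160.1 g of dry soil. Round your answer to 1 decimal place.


Step 1: OM% = 100 * LOI / sample mass
Step 2: OM = 100 * 19.4 / 160.1
Step 3: OM = 12.1%

12.1


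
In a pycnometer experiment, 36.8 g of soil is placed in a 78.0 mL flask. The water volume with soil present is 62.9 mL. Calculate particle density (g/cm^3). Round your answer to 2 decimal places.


Step 1: Volume of solids = flask volume - water volume with soil
Step 2: V_solids = 78.0 - 62.9 = 15.1 mL
Step 3: Particle density = mass / V_solids = 36.8 / 15.1 = 2.44 g/cm^3

2.44


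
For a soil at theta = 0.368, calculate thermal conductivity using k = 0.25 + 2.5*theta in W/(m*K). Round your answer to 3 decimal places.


Step 1: k = 0.25 + 2.5 * theta
Step 2: k = 0.25 + 2.5 * 0.368
Step 3: k = 0.25 + 0.92
Step 4: k = 1.17 W/(m*K)

1.17


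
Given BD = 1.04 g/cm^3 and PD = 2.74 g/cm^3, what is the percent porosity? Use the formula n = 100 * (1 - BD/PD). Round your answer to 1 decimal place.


Step 1: Formula: n = 100 * (1 - BD / PD)
Step 2: n = 100 * (1 - 1.04 / 2.74)
Step 3: n = 100 * (1 - 0.37956)
Step 4: n = 62.0%

62.0


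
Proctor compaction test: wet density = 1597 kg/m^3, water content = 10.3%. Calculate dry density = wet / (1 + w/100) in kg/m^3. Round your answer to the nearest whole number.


Step 1: Dry density = wet density / (1 + w/100)
Step 2: Dry density = 1597 / (1 + 10.3/100)
Step 3: Dry density = 1597 / 1.103
Step 4: Dry density = 1448 kg/m^3

1448


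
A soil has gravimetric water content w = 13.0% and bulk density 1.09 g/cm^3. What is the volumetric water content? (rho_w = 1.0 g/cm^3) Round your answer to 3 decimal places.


Step 1: theta = (w / 100) * BD / rho_w
Step 2: theta = (13.0 / 100) * 1.09 / 1.0
Step 3: theta = 0.13 * 1.09
Step 4: theta = 0.142

0.142


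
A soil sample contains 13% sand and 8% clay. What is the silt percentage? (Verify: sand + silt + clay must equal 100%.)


Step 1: sand + silt + clay = 100%
Step 2: silt = 100 - sand - clay
Step 3: silt = 100 - 13 - 8
Step 4: silt = 79%

79


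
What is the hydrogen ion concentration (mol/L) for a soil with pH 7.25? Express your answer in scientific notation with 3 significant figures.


Step 1: [H+] = 10^(-pH)
Step 2: [H+] = 10^(-7.25)
Step 3: [H+] = 5.62e-08 mol/L

5.62e-08


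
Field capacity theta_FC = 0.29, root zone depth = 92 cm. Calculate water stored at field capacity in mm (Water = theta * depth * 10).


Step 1: Water (mm) = theta_FC * depth (cm) * 10
Step 2: Water = 0.29 * 92 * 10
Step 3: Water = 266.8 mm

266.8


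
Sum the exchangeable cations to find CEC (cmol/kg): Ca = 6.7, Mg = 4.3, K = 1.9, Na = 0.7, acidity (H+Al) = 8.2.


Step 1: CEC = Ca + Mg + K + Na + (H+Al)
Step 2: CEC = 6.7 + 4.3 + 1.9 + 0.7 + 8.2
Step 3: CEC = 21.8 cmol/kg

21.8


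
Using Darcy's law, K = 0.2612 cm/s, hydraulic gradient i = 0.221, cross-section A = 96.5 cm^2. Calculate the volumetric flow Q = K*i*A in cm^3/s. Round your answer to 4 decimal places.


Step 1: Apply Darcy's law: Q = K * i * A
Step 2: Q = 0.2612 * 0.221 * 96.5
Step 3: Q = 5.5705 cm^3/s

5.5705


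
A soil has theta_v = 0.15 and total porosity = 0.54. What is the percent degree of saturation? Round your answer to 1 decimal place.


Step 1: S = 100 * theta_v / n
Step 2: S = 100 * 0.15 / 0.54
Step 3: S = 27.8%

27.8


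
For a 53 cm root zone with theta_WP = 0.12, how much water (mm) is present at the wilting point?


Step 1: Water (mm) = theta_WP * depth * 10
Step 2: Water = 0.12 * 53 * 10
Step 3: Water = 63.6 mm

63.6


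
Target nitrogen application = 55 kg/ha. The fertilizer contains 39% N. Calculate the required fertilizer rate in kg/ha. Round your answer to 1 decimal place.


Step 1: Fertilizer rate = target N / (N content / 100)
Step 2: Rate = 55 / (39 / 100)
Step 3: Rate = 55 / 0.39
Step 4: Rate = 141.0 kg/ha

141.0


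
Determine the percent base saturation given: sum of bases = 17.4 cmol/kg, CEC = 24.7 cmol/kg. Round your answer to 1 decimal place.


Step 1: BS = 100 * (sum of bases) / CEC
Step 2: BS = 100 * 17.4 / 24.7
Step 3: BS = 70.4%

70.4


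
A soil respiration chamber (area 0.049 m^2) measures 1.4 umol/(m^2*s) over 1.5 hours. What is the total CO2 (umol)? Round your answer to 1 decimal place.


Step 1: Convert time to seconds: 1.5 hr * 3600 = 5400.0 s
Step 2: Total = flux * area * time_s
Step 3: Total = 1.4 * 0.049 * 5400.0
Step 4: Total = 370.4 umol

370.4


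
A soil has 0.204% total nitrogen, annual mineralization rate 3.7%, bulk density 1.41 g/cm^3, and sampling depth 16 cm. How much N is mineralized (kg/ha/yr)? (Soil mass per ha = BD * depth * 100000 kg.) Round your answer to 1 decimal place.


Step 1: Soil mass per ha = BD * depth * 100000 = 1.41 * 16 * 100000 = 2256000 kg
Step 2: Total N pool = soil mass * N%/100 = 2256000 * 0.204/100 = 4602.24 kg/ha
Step 3: N mineralized = N pool * rate%/100 = 4602.24 * 3.7/100 = 170.3 kg/ha/yr

170.3


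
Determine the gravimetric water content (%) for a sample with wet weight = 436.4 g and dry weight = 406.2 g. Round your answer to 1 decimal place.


Step 1: Water mass = wet - dry = 436.4 - 406.2 = 30.2 g
Step 2: w = 100 * water mass / dry mass
Step 3: w = 100 * 30.2 / 406.2 = 7.4%

7.4


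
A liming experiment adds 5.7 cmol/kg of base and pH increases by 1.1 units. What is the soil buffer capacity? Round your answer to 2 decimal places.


Step 1: BC = change in base / change in pH
Step 2: BC = 5.7 / 1.1
Step 3: BC = 5.18 cmol/(kg*pH unit)

5.18


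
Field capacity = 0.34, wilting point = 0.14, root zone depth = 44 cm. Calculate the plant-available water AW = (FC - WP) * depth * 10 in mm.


Step 1: Available water = (FC - WP) * depth * 10
Step 2: AW = (0.34 - 0.14) * 44 * 10
Step 3: AW = 0.2 * 44 * 10
Step 4: AW = 88.0 mm

88.0


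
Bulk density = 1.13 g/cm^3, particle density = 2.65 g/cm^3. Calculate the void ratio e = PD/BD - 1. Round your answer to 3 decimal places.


Step 1: e = PD / BD - 1
Step 2: e = 2.65 / 1.13 - 1
Step 3: e = 2.34513 - 1
Step 4: e = 1.345

1.345


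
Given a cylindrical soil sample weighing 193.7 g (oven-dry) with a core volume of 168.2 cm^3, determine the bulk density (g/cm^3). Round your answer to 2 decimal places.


Step 1: Identify the formula: BD = dry mass / volume
Step 2: Substitute values: BD = 193.7 / 168.2
Step 3: BD = 1.15 g/cm^3

1.15


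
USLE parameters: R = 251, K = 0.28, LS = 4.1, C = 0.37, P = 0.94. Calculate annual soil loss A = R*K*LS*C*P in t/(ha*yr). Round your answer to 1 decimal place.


Step 1: A = R * K * LS * C * P
Step 2: R * K = 251 * 0.28 = 70.28
Step 3: (R*K) * LS = 70.28 * 4.1 = 288.148
Step 4: * C * P = 288.148 * 0.37 * 0.94 = 100.2
Step 5: A = 100.2 t/(ha*yr)

100.2


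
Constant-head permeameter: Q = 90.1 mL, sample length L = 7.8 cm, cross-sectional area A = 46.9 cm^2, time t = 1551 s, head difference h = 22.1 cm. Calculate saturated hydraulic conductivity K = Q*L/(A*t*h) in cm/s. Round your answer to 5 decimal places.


Step 1: K = Q * L / (A * t * h)
Step 2: Numerator = 90.1 * 7.8 = 702.78
Step 3: Denominator = 46.9 * 1551 * 22.1 = 1607595.99
Step 4: K = 702.78 / 1607595.99 = 0.00044 cm/s

0.00044


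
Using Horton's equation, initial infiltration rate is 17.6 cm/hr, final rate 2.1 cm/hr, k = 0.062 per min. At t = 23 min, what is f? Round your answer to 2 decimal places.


Step 1: f = fc + (f0 - fc) * exp(-k * t)
Step 2: exp(-0.062 * 23) = 0.240268
Step 3: f = 2.1 + (17.6 - 2.1) * 0.240268
Step 4: f = 2.1 + 15.5 * 0.240268
Step 5: f = 5.82 cm/hr

5.82


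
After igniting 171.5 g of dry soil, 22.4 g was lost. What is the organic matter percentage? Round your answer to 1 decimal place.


Step 1: OM% = 100 * LOI / sample mass
Step 2: OM = 100 * 22.4 / 171.5
Step 3: OM = 13.1%

13.1


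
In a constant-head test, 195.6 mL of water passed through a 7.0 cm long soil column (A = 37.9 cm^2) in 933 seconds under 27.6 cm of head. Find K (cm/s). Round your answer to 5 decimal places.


Step 1: K = Q * L / (A * t * h)
Step 2: Numerator = 195.6 * 7.0 = 1369.2
Step 3: Denominator = 37.9 * 933 * 27.6 = 975955.32
Step 4: K = 1369.2 / 975955.32 = 0.0014 cm/s

0.0014


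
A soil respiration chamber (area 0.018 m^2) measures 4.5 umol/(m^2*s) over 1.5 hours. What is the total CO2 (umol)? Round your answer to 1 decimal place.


Step 1: Convert time to seconds: 1.5 hr * 3600 = 5400.0 s
Step 2: Total = flux * area * time_s
Step 3: Total = 4.5 * 0.018 * 5400.0
Step 4: Total = 437.4 umol

437.4


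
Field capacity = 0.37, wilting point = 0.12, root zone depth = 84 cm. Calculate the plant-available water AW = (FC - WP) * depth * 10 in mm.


Step 1: Available water = (FC - WP) * depth * 10
Step 2: AW = (0.37 - 0.12) * 84 * 10
Step 3: AW = 0.25 * 84 * 10
Step 4: AW = 210.0 mm

210.0


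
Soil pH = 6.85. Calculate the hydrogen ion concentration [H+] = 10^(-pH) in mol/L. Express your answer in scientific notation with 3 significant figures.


Step 1: [H+] = 10^(-pH)
Step 2: [H+] = 10^(-6.85)
Step 3: [H+] = 1.41e-07 mol/L

1.41e-07


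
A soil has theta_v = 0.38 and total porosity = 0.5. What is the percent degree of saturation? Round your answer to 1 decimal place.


Step 1: S = 100 * theta_v / n
Step 2: S = 100 * 0.38 / 0.5
Step 3: S = 76.0%

76.0


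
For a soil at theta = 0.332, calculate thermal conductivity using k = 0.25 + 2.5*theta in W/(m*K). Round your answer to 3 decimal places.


Step 1: k = 0.25 + 2.5 * theta
Step 2: k = 0.25 + 2.5 * 0.332
Step 3: k = 0.25 + 0.83
Step 4: k = 1.08 W/(m*K)

1.08


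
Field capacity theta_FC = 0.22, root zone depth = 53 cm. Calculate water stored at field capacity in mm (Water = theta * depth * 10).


Step 1: Water (mm) = theta_FC * depth (cm) * 10
Step 2: Water = 0.22 * 53 * 10
Step 3: Water = 116.6 mm

116.6


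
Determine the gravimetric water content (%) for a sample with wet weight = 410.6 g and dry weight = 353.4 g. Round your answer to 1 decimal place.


Step 1: Water mass = wet - dry = 410.6 - 353.4 = 57.2 g
Step 2: w = 100 * water mass / dry mass
Step 3: w = 100 * 57.2 / 353.4 = 16.2%

16.2


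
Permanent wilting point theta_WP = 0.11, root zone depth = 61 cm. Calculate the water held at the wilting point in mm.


Step 1: Water (mm) = theta_WP * depth * 10
Step 2: Water = 0.11 * 61 * 10
Step 3: Water = 67.1 mm

67.1


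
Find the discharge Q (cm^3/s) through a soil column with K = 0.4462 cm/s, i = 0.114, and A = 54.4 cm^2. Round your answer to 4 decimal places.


Step 1: Apply Darcy's law: Q = K * i * A
Step 2: Q = 0.4462 * 0.114 * 54.4
Step 3: Q = 2.7672 cm^3/s

2.7672


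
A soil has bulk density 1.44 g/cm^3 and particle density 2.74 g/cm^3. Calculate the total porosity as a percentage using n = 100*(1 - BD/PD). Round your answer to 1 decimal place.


Step 1: Formula: n = 100 * (1 - BD / PD)
Step 2: n = 100 * (1 - 1.44 / 2.74)
Step 3: n = 100 * (1 - 0.52555)
Step 4: n = 47.4%

47.4


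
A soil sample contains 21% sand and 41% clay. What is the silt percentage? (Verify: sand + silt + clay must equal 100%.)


Step 1: sand + silt + clay = 100%
Step 2: silt = 100 - sand - clay
Step 3: silt = 100 - 21 - 41
Step 4: silt = 38%

38


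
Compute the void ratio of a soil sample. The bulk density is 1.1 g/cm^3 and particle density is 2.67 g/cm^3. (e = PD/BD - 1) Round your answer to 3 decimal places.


Step 1: e = PD / BD - 1
Step 2: e = 2.67 / 1.1 - 1
Step 3: e = 2.42727 - 1
Step 4: e = 1.427

1.427


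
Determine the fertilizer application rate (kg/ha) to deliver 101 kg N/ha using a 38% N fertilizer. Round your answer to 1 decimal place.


Step 1: Fertilizer rate = target N / (N content / 100)
Step 2: Rate = 101 / (38 / 100)
Step 3: Rate = 101 / 0.38
Step 4: Rate = 265.8 kg/ha

265.8


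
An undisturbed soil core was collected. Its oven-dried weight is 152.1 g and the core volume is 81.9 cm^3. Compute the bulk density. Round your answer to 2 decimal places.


Step 1: Identify the formula: BD = dry mass / volume
Step 2: Substitute values: BD = 152.1 / 81.9
Step 3: BD = 1.86 g/cm^3

1.86


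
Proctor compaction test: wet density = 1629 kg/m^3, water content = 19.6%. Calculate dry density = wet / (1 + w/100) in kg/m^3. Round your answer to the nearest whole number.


Step 1: Dry density = wet density / (1 + w/100)
Step 2: Dry density = 1629 / (1 + 19.6/100)
Step 3: Dry density = 1629 / 1.196
Step 4: Dry density = 1362 kg/m^3

1362


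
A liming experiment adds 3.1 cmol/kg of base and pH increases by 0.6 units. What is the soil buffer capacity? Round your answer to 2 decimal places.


Step 1: BC = change in base / change in pH
Step 2: BC = 3.1 / 0.6
Step 3: BC = 5.17 cmol/(kg*pH unit)

5.17
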